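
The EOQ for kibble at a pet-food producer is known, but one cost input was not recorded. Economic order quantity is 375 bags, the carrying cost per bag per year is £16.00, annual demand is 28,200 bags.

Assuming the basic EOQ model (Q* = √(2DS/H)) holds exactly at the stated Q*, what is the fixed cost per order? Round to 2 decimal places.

£39.89

EOQ relation: Q² = 2DS/H, so rearrange for the unknown.
S = Q²H / (2D) = 375² × 16 / (2 × 28,200) = 39.8936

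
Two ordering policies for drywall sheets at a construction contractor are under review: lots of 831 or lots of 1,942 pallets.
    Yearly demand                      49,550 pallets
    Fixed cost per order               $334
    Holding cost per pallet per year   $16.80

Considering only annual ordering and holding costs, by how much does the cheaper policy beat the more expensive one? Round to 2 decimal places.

$2,061.02

For each Q, cost = (D/Q)·S + (Q/2)·H.
TC(831) = (49,550/831)×334 + (831/2)×16.8 = $26,895.80
TC(1,942) = (49,550/1,942)×334 + (1,942/2)×16.8 = $24,834.79
|ΔTC| = |$26,895.80 − $24,834.79| = $2,061.02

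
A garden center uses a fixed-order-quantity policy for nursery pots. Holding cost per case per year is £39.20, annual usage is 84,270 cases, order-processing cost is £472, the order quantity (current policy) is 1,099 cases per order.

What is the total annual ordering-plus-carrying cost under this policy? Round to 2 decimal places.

Annual ordering cost = (D/Q)·S = (84,270/1,099) × 472 = £36,192.39
Annual holding cost  = (Q/2)·H = (1,099/2) × 39.2 = £21,540.40
Total = £36,192.39 + £21,540.40 = £57,732.79

£57,732.79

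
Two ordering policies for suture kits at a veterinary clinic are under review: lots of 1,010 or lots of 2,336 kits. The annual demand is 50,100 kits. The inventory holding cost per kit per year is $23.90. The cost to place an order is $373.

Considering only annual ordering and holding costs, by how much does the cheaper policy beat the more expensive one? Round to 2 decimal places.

$5,343.12

Annual cost at Q: ordering D·S/Q plus holding Q·H/2.
TC(1,010) = (50,100/1,010)×373 + (1,010/2)×23.9 = $30,571.78
TC(2,336) = (50,100/2,336)×373 + (2,336/2)×23.9 = $35,914.90
Lots of 1,010 are cheaper by $5,343.12.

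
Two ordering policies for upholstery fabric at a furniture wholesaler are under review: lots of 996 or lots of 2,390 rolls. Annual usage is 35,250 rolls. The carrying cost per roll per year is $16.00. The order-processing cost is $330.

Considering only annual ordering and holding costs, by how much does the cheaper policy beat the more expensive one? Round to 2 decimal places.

$4,339.94

TC(Q) = (D/Q)S + (Q/2)H
TC(996) = (35,250/996)×330 + (996/2)×16 = $19,647.22
TC(2,390) = (35,250/2,390)×330 + (2,390/2)×16 = $23,987.15
Cheaper: Q = 996.  Difference = $4,339.94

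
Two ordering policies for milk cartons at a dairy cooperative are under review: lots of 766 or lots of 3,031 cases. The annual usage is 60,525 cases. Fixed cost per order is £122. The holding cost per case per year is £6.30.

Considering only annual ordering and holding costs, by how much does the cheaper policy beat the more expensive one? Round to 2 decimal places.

For each Q, cost = (D/Q)·S + (Q/2)·H.
TC(766) = (60,525/766)×122 + (766/2)×6.3 = £12,052.65
TC(3,031) = (60,525/3,031)×122 + (3,031/2)×6.3 = £11,983.83
Cheaper: Q = 3,031.  Difference = £68.83

£68.83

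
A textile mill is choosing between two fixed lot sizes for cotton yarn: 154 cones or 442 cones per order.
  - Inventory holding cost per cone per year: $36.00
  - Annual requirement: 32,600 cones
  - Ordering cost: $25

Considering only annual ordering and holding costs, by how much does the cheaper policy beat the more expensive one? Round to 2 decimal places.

$1,735.68

Annual cost at Q: ordering D·S/Q plus holding Q·H/2.
TC(154) = (32,600/154)×25 + (154/2)×36 = $8,064.21
TC(442) = (32,600/442)×25 + (442/2)×36 = $9,799.89
|ΔTC| = |$8,064.21 − $9,799.89| = $1,735.68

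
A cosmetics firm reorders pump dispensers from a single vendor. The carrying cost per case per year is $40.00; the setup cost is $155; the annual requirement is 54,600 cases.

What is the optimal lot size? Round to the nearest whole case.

650 cases

2DS/H = 2·54,600·155/40 = 423,150.00
EOQ = √423,150.00 ≈ 650.50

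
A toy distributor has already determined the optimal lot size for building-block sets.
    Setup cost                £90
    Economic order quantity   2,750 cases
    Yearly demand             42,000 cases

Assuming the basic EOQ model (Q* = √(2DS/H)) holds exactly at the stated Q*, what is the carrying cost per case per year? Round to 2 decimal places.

EOQ relation: Q² = 2DS/H, so rearrange for the unknown.
H = 2DS / Q² = 2 × 42,000 × 90 / 2,750² = 0.9997

£1.00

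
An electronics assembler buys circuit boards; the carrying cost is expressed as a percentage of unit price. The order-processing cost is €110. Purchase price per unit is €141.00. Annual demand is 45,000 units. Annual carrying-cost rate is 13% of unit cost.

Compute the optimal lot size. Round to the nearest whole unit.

Carrying cost H = €141 × 13% = €18.3300/unit/yr
Optimal lot size Q* = (2 × 45,000 × €110 / €18.33)^½ ≈ 734.91

735 units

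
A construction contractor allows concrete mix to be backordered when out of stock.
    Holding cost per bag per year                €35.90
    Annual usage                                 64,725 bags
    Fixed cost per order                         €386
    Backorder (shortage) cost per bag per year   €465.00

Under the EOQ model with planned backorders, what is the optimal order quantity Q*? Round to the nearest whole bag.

Q* = √(2DS/H) · √((H + b)/b)
   = √(2 × 64,725 × 386 / 35.9) · √((35.9 + 465) / 465)
   = 1,179.770 × 1.0379 ≈ 1,224.47

1,224 bags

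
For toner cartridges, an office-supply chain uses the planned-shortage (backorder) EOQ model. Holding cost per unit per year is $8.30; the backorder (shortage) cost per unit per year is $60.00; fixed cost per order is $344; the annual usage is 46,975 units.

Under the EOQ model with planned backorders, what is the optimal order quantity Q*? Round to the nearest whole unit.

2,105 units

Q* = √(2DS/H) · √((H + b)/b)
   = √(2 × 46,975 × 344 / 8.3) · √((8.3 + 60) / 60)
   = 1,973.279 × 1.0669 ≈ 2,105.35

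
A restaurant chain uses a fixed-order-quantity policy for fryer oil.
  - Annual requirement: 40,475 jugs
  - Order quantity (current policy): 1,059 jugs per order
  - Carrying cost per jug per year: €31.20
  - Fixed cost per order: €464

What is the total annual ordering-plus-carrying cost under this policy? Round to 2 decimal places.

€34,254.49

Ordering: D/Q × S = 40,475/1,059 × €464 = €17,734.09
Holding:  Q/2 × H = 1,059/2 × €31.2 = €16,520.40
Total = €17,734.09 + €16,520.40 = €34,254.49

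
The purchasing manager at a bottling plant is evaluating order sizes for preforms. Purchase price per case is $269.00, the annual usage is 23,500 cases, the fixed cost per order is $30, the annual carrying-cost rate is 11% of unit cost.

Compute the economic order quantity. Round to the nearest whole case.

218 cases

H = i·C = 0.11 × $269 = $29.5900 per case-year
Optimal lot size Q* = (2 × 23,500 × $30 / $29.59)^½ ≈ 218.29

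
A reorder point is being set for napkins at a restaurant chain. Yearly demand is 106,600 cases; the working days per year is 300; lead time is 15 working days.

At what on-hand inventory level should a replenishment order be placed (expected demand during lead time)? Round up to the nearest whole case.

Daily demand d = 106,600 / 300 = 355.333 cases/day
Demand during lead time = 355.333 × 15 = 5,330.00
Reorder point = 5,330.00 → round up

5,330 cases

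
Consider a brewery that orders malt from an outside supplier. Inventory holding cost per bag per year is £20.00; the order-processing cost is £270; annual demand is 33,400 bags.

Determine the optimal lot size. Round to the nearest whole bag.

950 bags

EOQ = √(2DS/H) = √(2 × 33,400 × 270 / 20)
    = √(901,800.00) ≈ 949.63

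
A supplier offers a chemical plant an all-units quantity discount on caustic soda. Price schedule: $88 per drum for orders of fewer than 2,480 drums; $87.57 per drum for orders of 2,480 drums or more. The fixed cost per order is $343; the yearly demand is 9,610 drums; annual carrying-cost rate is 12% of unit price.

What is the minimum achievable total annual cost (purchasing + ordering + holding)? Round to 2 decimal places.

H₁ = 12%×$88 = $10.5600;  H₂ = 12%×$87.57 = $10.5084
EOQ₁ = √(2×9,610×343/10.5600) = 790.12  (< 2,480, feasible at tier 1)
EOQ₂ = √(2×9,610×343/10.5084) = 792.06  (< 2,480 → use Q = 2,480 at tier-2 price)
TC(tier 1 (EOQ₁), Q≈790.1) = $854,023.64
TC(tier 2, Q≈2,480.0) = $855,907.24
Minimum at tier 1 (EOQ₁): $854,023.64

$854,023.64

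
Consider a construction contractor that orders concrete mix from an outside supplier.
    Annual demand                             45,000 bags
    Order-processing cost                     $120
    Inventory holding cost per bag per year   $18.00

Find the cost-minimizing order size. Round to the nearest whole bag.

Optimal lot size Q* = (2 × 45,000 × $120 / $18)^½ ≈ 774.60

775 bags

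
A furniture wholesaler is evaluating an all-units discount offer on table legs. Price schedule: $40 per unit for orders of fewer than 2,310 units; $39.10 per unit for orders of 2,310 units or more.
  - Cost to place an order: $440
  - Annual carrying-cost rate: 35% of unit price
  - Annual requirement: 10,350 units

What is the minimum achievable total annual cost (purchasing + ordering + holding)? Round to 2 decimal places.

$422,462.60

H₁ = 35%×$40 = $14.0000;  H₂ = 35%×$39.10 = $13.6850
EOQ₁ = √(2×10,350×440/14.0000) = 806.58  (< 2,310, feasible at tier 1)
EOQ₂ = √(2×10,350×440/13.6850) = 815.81  (< 2,310 → use Q = 2,310 at tier-2 price)
TC(tier 1 (EOQ₁), Q≈806.6) = $425,292.12
TC(tier 2, Q≈2,310.0) = $422,462.60
Minimum at tier 2: $422,462.60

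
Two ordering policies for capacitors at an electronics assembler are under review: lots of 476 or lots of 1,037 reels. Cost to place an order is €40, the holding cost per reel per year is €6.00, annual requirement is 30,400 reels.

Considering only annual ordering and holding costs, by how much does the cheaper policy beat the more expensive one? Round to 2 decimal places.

€300.99

TC(Q) = (D/Q)S + (Q/2)H
TC(476) = (30,400/476)×40 + (476/2)×6 = €3,982.62
TC(1,037) = (30,400/1,037)×40 + (1,037/2)×6 = €4,283.61
Cheaper: Q = 476.  Difference = €300.99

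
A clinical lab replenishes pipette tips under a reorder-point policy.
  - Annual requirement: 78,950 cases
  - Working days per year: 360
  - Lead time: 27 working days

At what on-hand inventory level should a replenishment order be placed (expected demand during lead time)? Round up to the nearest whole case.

Daily demand d = 78,950 / 360 = 219.306 cases/day
Demand during lead time = 219.306 × 27 = 5,921.25
Reorder point = 5,921.25 → round up

5,922 cases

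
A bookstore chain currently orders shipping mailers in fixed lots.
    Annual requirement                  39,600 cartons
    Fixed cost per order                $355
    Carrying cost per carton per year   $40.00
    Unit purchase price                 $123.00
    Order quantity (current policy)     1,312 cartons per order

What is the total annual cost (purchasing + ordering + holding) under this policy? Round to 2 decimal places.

Ordering: D/Q × S = 39,600/1,312 × $355 = $10,714.94
Holding:  Q/2 × H = 1,312/2 × $40 = $26,240.00
Purchase cost = D·C = 39,600 × 123 = $4,870,800.00
Total = $10,714.94 + $26,240.00 + $4,870,800.00 = $4,907,754.94

$4,907,754.94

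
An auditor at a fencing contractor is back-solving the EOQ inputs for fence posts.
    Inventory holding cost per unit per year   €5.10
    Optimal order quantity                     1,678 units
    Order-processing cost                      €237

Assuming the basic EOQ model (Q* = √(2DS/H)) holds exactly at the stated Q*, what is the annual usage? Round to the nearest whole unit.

Since Q* = (2DS/H)^½, squaring gives Q*²·H = 2DS.
D = Q²H / (2S) = 1,678² × 5.1 / (2 × 237) = 30,295.33

30,295 units per year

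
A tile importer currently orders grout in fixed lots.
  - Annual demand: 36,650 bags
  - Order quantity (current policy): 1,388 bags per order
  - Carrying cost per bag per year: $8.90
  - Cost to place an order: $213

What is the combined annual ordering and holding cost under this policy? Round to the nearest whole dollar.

$11,801

Ordering: D/Q × S = 36,650/1,388 × $213 = $5,624.24
Holding:  Q/2 × H = 1,388/2 × $8.9 = $6,176.60
Total = $5,624.24 + $6,176.60 = $11,800.84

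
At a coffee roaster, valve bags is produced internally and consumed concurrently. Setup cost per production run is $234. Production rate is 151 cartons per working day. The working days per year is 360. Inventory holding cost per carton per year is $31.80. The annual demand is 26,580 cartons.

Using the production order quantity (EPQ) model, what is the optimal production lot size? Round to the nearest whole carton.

d = 26,580/360 = 73.8333 cartons/day;  effective holding cost H(1 − d/p) = 31.8·(1 − 73.8333/151) = 16.25099
Q* = √(2DS / H_eff) = √(2·26,580·234 / 16.25099) ≈ 874.90

875 cartons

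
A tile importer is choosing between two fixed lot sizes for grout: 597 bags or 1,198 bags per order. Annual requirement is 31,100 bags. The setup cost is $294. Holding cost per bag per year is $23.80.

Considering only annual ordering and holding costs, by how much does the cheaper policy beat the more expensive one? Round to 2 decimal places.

Annual cost at Q: ordering D·S/Q plus holding Q·H/2.
TC(597) = (31,100/597)×294 + (597/2)×23.8 = $22,419.88
TC(1,198) = (31,100/1,198)×294 + (1,198/2)×23.8 = $21,888.42
|ΔTC| = |$22,419.88 − $21,888.42| = $531.46

$531.46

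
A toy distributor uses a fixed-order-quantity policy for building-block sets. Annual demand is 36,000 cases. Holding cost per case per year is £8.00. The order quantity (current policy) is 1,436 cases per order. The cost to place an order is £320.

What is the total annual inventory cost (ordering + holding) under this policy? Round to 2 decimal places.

£13,766.28

Ordering: D/Q × S = 36,000/1,436 × £320 = £8,022.28
Holding:  Q/2 × H = 1,436/2 × £8 = £5,744.00
Total = £8,022.28 + £5,744.00 = £13,766.28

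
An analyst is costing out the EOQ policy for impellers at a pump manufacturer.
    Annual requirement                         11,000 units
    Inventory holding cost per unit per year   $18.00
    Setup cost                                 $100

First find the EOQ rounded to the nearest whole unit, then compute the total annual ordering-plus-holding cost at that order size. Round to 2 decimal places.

$6,292.86

EOQ = √(2DS/H) = √(2 × 11,000 × 100 / 18)
    = √(122,222.22) ≈ 349.60 → Q = 350 units
Ordering: D/Q × S = 11,000/350 × $100 = $3,142.86
Holding:  Q/2 × H = 350/2 × $18 = $3,150.00
Total = $3,142.86 + $3,150.00 = $6,292.86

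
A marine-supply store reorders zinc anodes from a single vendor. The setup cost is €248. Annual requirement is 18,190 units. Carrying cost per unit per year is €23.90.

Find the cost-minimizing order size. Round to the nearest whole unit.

614 units

2DS/H = 2·18,190·248/23.9 = 377,499.58
EOQ = √377,499.58 ≈ 614.41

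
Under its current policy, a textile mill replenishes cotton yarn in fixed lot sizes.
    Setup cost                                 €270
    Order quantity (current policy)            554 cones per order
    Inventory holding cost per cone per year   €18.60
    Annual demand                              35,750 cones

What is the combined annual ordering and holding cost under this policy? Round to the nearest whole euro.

Orders/yr = 35,750/554 = 64.531; ordering cost = 64.531 × €270 = €17,423.29
Average inventory = 554/2 = 277; holding cost = 277 × €18.6 = €5,152.20
Total = €17,423.29 + €5,152.20 = €22,575.49

€22,575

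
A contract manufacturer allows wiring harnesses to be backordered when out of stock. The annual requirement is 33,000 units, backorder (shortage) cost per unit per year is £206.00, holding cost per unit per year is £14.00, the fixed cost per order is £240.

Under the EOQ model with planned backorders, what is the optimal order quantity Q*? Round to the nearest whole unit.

Q* = √(2DS/H) · √((H + b)/b)
   = √(2 × 33,000 × 240 / 14) · √((14 + 206) / 206)
   = 1,063.686 × 1.0334 ≈ 1,099.24

1,099 units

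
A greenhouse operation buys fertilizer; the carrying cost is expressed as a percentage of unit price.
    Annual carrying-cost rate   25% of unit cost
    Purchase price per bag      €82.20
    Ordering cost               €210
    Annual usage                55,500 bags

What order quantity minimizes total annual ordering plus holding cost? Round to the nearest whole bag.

1,065 bags

H = i·C = 0.25 × €82.2 = €20.5500 per bag-year
EOQ = √(2DS/H) = √(2 × 55,500 × 210 / 20.55)
    = √(1,134,306.57) ≈ 1,065.04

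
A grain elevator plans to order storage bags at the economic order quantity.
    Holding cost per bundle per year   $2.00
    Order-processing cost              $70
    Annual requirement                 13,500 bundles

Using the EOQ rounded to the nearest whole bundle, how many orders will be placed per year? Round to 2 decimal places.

Q* = √(2·D·S / H) = √(2·13,500·70 / 2) = √945,000.0 ≈ 972.11 → Q = 972
Orders per year = D/Q = 13,500 / 972 = 13.889

13.89 orders per year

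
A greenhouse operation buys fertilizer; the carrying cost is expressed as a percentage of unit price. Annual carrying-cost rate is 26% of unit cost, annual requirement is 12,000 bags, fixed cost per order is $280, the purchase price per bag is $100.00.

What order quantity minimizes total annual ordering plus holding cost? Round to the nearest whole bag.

508 bags

H = i·C = 0.26 × $100 = $26.0000 per bag-year
Optimal lot size Q* = (2 × 12,000 × $280 / $26)^½ ≈ 508.39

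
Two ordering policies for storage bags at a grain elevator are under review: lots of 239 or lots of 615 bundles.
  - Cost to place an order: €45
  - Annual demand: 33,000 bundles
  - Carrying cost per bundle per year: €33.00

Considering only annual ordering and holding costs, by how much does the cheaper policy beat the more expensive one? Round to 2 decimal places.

€2,405.25

For each Q, cost = (D/Q)·S + (Q/2)·H.
TC(239) = (33,000/239)×45 + (239/2)×33 = €10,156.89
TC(615) = (33,000/615)×45 + (615/2)×33 = €12,562.13
Lots of 239 are cheaper by €2,405.25.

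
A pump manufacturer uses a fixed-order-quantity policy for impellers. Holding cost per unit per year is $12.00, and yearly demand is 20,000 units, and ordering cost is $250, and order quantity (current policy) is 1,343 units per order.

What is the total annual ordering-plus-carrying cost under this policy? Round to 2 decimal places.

$11,781.01

Ordering: D/Q × S = 20,000/1,343 × $250 = $3,723.01
Holding:  Q/2 × H = 1,343/2 × $12 = $8,058.00
Total = $3,723.01 + $8,058.00 = $11,781.01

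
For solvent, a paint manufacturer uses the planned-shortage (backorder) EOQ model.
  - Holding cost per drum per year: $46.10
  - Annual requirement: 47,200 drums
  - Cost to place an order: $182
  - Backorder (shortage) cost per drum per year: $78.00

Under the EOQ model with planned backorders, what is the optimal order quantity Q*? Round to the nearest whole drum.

Q* = √(2DS/H) · √((H + b)/b)
   = √(2 × 47,200 × 182 / 46.1) · √((46.1 + 78) / 78)
   = 610.480 × 1.2614 ≈ 770.03

770 drums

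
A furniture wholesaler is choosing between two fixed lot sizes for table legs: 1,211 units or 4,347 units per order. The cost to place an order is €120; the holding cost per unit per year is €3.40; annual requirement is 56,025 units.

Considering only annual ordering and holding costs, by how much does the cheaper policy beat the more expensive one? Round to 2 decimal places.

€1,326.17

Annual cost at Q: ordering D·S/Q plus holding Q·H/2.
TC(1,211) = (56,025/1,211)×120 + (1,211/2)×3.4 = €7,610.31
TC(4,347) = (56,025/4,347)×120 + (4,347/2)×3.4 = €8,936.48
Cheaper: Q = 1,211.  Difference = €1,326.17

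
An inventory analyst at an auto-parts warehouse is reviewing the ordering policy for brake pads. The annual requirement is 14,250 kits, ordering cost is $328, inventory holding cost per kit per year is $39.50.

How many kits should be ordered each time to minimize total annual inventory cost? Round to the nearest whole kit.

EOQ = √(2DS/H) = √(2 × 14,250 × 328 / 39.5)
    = √(236,658.23) ≈ 486.48

486 kits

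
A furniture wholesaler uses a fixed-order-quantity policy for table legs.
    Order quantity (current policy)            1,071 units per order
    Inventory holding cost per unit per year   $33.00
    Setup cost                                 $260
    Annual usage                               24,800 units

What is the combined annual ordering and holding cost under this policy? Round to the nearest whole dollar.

Ordering: D/Q × S = 24,800/1,071 × $260 = $6,020.54
Holding:  Q/2 × H = 1,071/2 × $33 = $17,671.50
Total = $6,020.54 + $17,671.50 = $23,692.04

$23,692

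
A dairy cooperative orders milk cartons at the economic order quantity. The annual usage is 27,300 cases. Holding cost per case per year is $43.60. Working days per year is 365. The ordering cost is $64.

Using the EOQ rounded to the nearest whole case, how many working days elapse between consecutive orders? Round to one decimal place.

3.8 days

Optimal lot size Q* = (2 × 27,300 × $64 / $43.6)^½ ≈ 283.10 → Q = 283 cases
Days between orders = 365 / (D/Q) = 365 / 96.466 ≈ 3.784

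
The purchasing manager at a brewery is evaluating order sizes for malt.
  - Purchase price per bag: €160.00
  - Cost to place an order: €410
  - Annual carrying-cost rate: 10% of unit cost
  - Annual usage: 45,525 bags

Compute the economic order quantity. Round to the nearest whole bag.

Holding cost per bag per year: H = 10% × €160 = €16.0000
2DS/H = 2·45,525·410/16 = 2,333,156.25
EOQ = √2,333,156.25 ≈ 1,527.47

1,527 bags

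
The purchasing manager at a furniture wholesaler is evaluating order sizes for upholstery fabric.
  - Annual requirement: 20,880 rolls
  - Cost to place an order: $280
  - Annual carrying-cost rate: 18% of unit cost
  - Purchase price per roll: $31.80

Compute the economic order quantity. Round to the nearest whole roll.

Carrying cost H = $31.8 × 18% = $5.7240/roll/yr
Q* = √(2·D·S / H) = √(2·20,880·280 / 5.724) = √2,042,767.3 ≈ 1,429.25

1,429 rolls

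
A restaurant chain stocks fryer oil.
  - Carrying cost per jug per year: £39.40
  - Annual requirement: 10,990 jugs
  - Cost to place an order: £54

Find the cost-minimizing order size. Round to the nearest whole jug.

EOQ = √(2DS/H) = √(2 × 10,990 × 54 / 39.4)
    = √(30,124.87) ≈ 173.57

174 jugs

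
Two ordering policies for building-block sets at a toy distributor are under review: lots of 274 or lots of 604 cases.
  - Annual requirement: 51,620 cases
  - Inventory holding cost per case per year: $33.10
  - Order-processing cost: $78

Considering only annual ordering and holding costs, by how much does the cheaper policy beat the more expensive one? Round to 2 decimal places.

$2,567.09

For each Q, cost = (D/Q)·S + (Q/2)·H.
TC(274) = (51,620/274)×78 + (274/2)×33.1 = $19,229.44
TC(604) = (51,620/604)×78 + (604/2)×33.1 = $16,662.36
|ΔTC| = |$19,229.44 − $16,662.36| = $2,567.09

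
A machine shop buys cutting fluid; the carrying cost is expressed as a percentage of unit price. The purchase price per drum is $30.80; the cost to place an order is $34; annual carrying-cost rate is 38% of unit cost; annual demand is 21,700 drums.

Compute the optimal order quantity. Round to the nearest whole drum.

Holding cost per drum per year: H = 38% × $30.8 = $11.7040
EOQ = √(2DS/H) = √(2 × 21,700 × 34 / 11.704)
    = √(126,076.56) ≈ 355.07

355 drums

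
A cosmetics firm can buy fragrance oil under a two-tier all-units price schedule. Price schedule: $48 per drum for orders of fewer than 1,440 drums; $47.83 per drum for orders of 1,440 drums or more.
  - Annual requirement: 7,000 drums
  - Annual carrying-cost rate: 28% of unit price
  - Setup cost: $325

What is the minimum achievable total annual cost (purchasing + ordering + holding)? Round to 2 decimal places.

H₁ = 28%×$48 = $13.4400;  H₂ = 28%×$47.83 = $13.3924
EOQ₁ = √(2×7,000×325/13.4400) = 581.84  (< 1,440, feasible at tier 1)
EOQ₂ = √(2×7,000×325/13.3924) = 582.88  (< 1,440 → use Q = 1,440 at tier-2 price)
TC(tier 1 (EOQ₁), Q≈581.8) = $343,819.97
TC(tier 2, Q≈1,440.0) = $346,032.39
Minimum at tier 1 (EOQ₁): $343,819.97

$343,819.97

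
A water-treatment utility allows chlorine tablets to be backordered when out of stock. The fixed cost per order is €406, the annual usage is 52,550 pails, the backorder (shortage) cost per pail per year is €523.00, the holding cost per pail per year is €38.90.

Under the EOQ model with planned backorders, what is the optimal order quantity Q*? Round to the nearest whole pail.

Basic EOQ = √(2·52,550·406/38.9) = 1,047.345
Backorder adjustment √((H+b)/b) = √((38.9+523)/523) = 1.0365
Q* = 1,047.345 × 1.0365 ≈ 1,085.60

1,086 pails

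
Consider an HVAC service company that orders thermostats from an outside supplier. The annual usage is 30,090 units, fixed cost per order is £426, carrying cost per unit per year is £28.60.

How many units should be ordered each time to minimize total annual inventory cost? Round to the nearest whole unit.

Q* = √(2·D·S / H) = √(2·30,090·426 / 28.6) = √896,387.4 ≈ 946.78

947 units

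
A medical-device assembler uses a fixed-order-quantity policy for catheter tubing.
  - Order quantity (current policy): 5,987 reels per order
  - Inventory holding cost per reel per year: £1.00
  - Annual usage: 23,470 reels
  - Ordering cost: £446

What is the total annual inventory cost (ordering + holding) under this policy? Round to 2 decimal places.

Annual ordering cost = (D/Q)·S = (23,470/5,987) × 446 = £1,748.39
Annual holding cost  = (Q/2)·H = (5,987/2) × 1 = £2,993.50
Total = £1,748.39 + £2,993.50 = £4,741.89

£4,741.89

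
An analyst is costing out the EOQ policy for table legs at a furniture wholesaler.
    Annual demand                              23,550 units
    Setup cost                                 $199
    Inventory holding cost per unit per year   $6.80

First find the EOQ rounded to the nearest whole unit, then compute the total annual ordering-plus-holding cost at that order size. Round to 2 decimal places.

2DS/H = 2·23,550·199/6.8 = 1,378,367.65
EOQ = √1,378,367.65 ≈ 1,174.04 → Q = 1,174 units
Ordering: D/Q × S = 23,550/1,174 × $199 = $3,991.87
Holding:  Q/2 × H = 1,174/2 × $6.8 = $3,991.60
Total = $3,991.87 + $3,991.60 = $7,983.47

$7,983.47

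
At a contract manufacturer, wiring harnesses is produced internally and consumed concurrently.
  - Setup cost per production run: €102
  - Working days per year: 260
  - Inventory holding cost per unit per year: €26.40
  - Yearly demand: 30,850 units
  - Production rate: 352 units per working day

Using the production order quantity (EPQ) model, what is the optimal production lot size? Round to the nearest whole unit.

600 units

d = 30,850/260 = 118.6538 units/day;  effective holding cost H(1 − d/p) = 26.4·(1 − 118.6538/352) = 17.50096
Q* = √(2DS / H_eff) = √(2·30,850·102 / 17.50096) ≈ 599.67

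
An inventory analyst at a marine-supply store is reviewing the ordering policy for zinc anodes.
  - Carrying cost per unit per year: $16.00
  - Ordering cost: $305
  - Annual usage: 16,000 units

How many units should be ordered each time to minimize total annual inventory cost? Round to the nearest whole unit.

Q* = √(2·D·S / H) = √(2·16,000·305 / 16) = √610,000.0 ≈ 781.02

781 units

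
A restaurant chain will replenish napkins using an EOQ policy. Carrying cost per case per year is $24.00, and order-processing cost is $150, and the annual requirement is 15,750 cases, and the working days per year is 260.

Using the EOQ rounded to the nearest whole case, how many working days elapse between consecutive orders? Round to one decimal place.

EOQ = √(2DS/H) = √(2 × 15,750 × 150 / 24)
    = √(196,875.00) ≈ 443.71 → Q = 444 cases
T = Q/D × 260 days = 444/15,750 × 260 = 7.330 days

7.3 days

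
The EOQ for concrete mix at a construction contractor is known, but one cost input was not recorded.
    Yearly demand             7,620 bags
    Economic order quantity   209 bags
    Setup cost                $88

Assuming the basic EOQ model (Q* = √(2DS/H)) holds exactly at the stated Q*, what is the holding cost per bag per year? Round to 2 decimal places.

$30.70

From Q* = √(2DS/H) ⇒ Q*² = 2DS/H.
H = 2DS / Q² = 2 × 7,620 × 88 / 209² = 30.7026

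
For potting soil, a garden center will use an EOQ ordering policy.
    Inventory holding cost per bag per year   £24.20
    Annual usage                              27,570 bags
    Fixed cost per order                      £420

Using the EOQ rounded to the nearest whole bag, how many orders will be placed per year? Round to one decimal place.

Q* = √(2·D·S / H) = √(2·27,570·420 / 24.2) = √956,975.2 ≈ 978.25 → Q = 978
Orders per year = D/Q = 27,570 / 978 = 28.190

28.2 orders per year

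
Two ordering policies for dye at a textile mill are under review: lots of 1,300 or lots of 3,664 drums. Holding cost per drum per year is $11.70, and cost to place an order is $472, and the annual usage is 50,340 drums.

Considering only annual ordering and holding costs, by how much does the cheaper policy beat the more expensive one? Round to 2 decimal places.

$2,036.95

For each Q, cost = (D/Q)·S + (Q/2)·H.
TC(1,300) = (50,340/1,300)×472 + (1,300/2)×11.7 = $25,882.29
TC(3,664) = (50,340/3,664)×472 + (3,664/2)×11.7 = $27,919.25
Lots of 1,300 are cheaper by $2,036.95.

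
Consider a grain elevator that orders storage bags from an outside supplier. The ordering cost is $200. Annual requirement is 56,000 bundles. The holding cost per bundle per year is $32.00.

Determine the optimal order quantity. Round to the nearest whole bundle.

Q* = √(2·D·S / H) = √(2·56,000·200 / 32) = √700,000.0 ≈ 836.66

837 bundles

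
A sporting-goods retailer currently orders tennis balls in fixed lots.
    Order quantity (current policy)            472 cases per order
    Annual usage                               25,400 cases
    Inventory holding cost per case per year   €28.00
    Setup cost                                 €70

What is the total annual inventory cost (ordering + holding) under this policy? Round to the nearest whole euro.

Orders/yr = 25,400/472 = 53.814; ordering cost = 53.814 × €70 = €3,766.95
Average inventory = 472/2 = 236; holding cost = 236 × €28 = €6,608.00
Total = €3,766.95 + €6,608.00 = €10,374.95

€10,375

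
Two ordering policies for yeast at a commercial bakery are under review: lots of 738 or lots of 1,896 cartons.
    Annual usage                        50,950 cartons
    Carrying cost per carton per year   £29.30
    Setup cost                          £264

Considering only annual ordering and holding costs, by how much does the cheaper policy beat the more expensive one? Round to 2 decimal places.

£5,832.99

For each Q, cost = (D/Q)·S + (Q/2)·H.
TC(738) = (50,950/738)×264 + (738/2)×29.3 = £29,037.72
TC(1,896) = (50,950/1,896)×264 + (1,896/2)×29.3 = £34,870.70
|ΔTC| = |£29,037.72 − £34,870.70| = £5,832.99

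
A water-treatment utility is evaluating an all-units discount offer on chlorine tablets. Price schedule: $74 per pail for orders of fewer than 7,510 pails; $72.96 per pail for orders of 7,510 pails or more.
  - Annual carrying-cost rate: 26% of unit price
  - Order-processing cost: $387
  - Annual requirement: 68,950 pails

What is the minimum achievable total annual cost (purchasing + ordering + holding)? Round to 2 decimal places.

H₁ = 26%×$74 = $19.2400;  H₂ = 26%×$72.96 = $18.9696
EOQ₁ = √(2×68,950×387/19.2400) = 1,665.46  (< 7,510, feasible at tier 1)
EOQ₂ = √(2×68,950×387/18.9696) = 1,677.29  (< 7,510 → use Q = 7,510 at tier-2 price)
TC(tier 1 (EOQ₁), Q≈1,665.5) = $5,134,343.51
TC(tier 2, Q≈7,510.0) = $5,105,375.93
Minimum at tier 2: $5,105,375.93

$5,105,375.93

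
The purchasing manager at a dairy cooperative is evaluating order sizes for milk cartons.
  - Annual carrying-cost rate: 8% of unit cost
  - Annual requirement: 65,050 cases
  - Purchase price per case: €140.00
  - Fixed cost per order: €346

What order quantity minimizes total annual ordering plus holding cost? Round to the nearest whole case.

Carrying cost H = €140 × 8% = €11.2000/case/yr
Q* = √(2·D·S / H) = √(2·65,050·346 / 11.2) = √4,019,160.7 ≈ 2,004.78

2,005 cases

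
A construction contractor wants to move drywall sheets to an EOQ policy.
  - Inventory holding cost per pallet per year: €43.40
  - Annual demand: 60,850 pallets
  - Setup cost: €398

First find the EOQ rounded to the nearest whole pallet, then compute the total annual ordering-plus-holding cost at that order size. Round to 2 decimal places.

Q* = √(2·D·S / H) = √(2·60,850·398 / 43.4) = √1,116,050.7 ≈ 1,056.43 → Q = 1,056 pallets
Annual ordering cost = (D/Q)·S = (60,850/1,056) × 398 = €22,934.00
Annual holding cost  = (Q/2)·H = (1,056/2) × 43.4 = €22,915.20
Total = €22,934.00 + €22,915.20 = €45,849.20

€45,849.20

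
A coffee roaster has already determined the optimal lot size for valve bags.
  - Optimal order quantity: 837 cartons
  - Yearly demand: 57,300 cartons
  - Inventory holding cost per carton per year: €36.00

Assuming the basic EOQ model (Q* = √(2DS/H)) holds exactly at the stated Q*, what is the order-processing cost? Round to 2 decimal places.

€220.07

EOQ relation: Q² = 2DS/H, so rearrange for the unknown.
S = Q²H / (2D) = 837² × 36 / (2 × 57,300) = 220.0740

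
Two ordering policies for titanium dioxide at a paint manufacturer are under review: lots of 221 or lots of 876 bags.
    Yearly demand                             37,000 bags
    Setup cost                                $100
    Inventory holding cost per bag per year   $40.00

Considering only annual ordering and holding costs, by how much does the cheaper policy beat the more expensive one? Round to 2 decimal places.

Annual cost at Q: ordering D·S/Q plus holding Q·H/2.
TC(221) = (37,000/221)×100 + (221/2)×40 = $21,162.08
TC(876) = (37,000/876)×100 + (876/2)×40 = $21,743.74
Cheaper: Q = 221.  Difference = $581.66

$581.66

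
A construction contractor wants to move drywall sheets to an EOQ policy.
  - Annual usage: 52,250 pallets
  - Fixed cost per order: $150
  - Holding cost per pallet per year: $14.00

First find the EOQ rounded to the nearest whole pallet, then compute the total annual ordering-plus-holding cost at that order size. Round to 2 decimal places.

Q* = √(2·D·S / H) = √(2·52,250·150 / 14) = √1,119,642.9 ≈ 1,058.13 → Q = 1,058 pallets
Ordering: D/Q × S = 52,250/1,058 × $150 = $7,407.84
Holding:  Q/2 × H = 1,058/2 × $14 = $7,406.00
Total = $7,407.84 + $7,406.00 = $14,813.84

$14,813.84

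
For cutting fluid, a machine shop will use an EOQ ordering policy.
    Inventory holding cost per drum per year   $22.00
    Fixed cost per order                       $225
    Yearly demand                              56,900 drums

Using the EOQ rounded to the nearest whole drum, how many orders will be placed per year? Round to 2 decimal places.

52.73 orders per year

Q* = √(2·D·S / H) = √(2·56,900·225 / 22) = √1,163,863.6 ≈ 1,078.83 → Q = 1,079
N = D/Q = 56,900/1,079 ≈ 52.734 orders/yr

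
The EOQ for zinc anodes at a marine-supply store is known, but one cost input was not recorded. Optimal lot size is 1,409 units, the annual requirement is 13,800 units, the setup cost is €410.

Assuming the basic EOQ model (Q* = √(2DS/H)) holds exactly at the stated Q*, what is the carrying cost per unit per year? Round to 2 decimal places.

Since Q* = (2DS/H)^½, squaring gives Q*²·H = 2DS.
H = 2DS / Q² = 2 × 13,800 × 410 / 1,409² = 5.6999

€5.70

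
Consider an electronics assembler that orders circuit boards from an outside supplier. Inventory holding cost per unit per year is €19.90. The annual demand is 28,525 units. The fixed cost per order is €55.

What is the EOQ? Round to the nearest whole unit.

397 units

Q* = √(2·D·S / H) = √(2·28,525·55 / 19.9) = √157,675.9 ≈ 397.08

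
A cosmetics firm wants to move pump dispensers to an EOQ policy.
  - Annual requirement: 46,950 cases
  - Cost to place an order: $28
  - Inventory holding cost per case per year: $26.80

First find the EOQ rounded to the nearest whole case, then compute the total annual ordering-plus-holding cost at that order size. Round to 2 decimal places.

$8,394.20

Q* = √(2·D·S / H) = √(2·46,950·28 / 26.8) = √98,104.5 ≈ 313.22 → Q = 313 cases
Orders/yr = 46,950/313 = 150.000; ordering cost = 150.000 × $28 = $4,200.00
Average inventory = 313/2 = 156.5; holding cost = 156.5 × $26.8 = $4,194.20
Total = $4,200.00 + $4,194.20 = $8,394.20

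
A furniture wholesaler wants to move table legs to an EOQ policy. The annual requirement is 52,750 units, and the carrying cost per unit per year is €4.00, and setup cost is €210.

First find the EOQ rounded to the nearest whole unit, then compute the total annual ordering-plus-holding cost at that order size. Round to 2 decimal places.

€9,413.82

EOQ = √(2DS/H) = √(2 × 52,750 × 210 / 4)
    = √(5,538,750.00) ≈ 2,353.45 → Q = 2,353 units
Annual ordering cost = (D/Q)·S = (52,750/2,353) × 210 = €4,707.82
Annual holding cost  = (Q/2)·H = (2,353/2) × 4 = €4,706.00
Total = €4,707.82 + €4,706.00 = €9,413.82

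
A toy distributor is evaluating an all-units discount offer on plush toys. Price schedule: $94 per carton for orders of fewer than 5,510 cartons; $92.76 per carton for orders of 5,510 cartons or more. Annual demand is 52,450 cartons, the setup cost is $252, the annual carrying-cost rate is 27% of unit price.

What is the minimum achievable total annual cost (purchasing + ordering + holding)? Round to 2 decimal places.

$4,936,660.33

H₁ = 27%×$94 = $25.3800;  H₂ = 27%×$92.76 = $25.0452
EOQ₁ = √(2×52,450×252/25.3800) = 1,020.57  (< 5,510, feasible at tier 1)
EOQ₂ = √(2×52,450×252/25.0452) = 1,027.37  (< 5,510 → use Q = 5,510 at tier-2 price)
TC(tier 1 (EOQ₁), Q≈1,020.6) = $4,956,202.03
TC(tier 2, Q≈5,510.0) = $4,936,660.33
Minimum at tier 2: $4,936,660.33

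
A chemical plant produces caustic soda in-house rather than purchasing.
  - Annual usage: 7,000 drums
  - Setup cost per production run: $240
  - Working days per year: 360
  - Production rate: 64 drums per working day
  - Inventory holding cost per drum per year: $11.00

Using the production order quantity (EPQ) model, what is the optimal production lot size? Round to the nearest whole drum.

d = 7,000/360 = 19.4444 drums/day;  effective holding cost H(1 − d/p) = 11·(1 − 19.4444/64) = 7.65799
Q* = √(2DS / H_eff) = √(2·7,000·240 / 7.65799) ≈ 662.39

662 drums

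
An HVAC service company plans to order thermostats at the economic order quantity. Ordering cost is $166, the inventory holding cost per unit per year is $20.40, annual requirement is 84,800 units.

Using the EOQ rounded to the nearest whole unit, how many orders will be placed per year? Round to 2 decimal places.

2DS/H = 2·84,800·166/20.4 = 1,380,078.43
EOQ = √1,380,078.43 ≈ 1,174.77 → Q = 1,175
Orders per year = D/Q = 84,800 / 1,175 = 72.170

72.17 orders per year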